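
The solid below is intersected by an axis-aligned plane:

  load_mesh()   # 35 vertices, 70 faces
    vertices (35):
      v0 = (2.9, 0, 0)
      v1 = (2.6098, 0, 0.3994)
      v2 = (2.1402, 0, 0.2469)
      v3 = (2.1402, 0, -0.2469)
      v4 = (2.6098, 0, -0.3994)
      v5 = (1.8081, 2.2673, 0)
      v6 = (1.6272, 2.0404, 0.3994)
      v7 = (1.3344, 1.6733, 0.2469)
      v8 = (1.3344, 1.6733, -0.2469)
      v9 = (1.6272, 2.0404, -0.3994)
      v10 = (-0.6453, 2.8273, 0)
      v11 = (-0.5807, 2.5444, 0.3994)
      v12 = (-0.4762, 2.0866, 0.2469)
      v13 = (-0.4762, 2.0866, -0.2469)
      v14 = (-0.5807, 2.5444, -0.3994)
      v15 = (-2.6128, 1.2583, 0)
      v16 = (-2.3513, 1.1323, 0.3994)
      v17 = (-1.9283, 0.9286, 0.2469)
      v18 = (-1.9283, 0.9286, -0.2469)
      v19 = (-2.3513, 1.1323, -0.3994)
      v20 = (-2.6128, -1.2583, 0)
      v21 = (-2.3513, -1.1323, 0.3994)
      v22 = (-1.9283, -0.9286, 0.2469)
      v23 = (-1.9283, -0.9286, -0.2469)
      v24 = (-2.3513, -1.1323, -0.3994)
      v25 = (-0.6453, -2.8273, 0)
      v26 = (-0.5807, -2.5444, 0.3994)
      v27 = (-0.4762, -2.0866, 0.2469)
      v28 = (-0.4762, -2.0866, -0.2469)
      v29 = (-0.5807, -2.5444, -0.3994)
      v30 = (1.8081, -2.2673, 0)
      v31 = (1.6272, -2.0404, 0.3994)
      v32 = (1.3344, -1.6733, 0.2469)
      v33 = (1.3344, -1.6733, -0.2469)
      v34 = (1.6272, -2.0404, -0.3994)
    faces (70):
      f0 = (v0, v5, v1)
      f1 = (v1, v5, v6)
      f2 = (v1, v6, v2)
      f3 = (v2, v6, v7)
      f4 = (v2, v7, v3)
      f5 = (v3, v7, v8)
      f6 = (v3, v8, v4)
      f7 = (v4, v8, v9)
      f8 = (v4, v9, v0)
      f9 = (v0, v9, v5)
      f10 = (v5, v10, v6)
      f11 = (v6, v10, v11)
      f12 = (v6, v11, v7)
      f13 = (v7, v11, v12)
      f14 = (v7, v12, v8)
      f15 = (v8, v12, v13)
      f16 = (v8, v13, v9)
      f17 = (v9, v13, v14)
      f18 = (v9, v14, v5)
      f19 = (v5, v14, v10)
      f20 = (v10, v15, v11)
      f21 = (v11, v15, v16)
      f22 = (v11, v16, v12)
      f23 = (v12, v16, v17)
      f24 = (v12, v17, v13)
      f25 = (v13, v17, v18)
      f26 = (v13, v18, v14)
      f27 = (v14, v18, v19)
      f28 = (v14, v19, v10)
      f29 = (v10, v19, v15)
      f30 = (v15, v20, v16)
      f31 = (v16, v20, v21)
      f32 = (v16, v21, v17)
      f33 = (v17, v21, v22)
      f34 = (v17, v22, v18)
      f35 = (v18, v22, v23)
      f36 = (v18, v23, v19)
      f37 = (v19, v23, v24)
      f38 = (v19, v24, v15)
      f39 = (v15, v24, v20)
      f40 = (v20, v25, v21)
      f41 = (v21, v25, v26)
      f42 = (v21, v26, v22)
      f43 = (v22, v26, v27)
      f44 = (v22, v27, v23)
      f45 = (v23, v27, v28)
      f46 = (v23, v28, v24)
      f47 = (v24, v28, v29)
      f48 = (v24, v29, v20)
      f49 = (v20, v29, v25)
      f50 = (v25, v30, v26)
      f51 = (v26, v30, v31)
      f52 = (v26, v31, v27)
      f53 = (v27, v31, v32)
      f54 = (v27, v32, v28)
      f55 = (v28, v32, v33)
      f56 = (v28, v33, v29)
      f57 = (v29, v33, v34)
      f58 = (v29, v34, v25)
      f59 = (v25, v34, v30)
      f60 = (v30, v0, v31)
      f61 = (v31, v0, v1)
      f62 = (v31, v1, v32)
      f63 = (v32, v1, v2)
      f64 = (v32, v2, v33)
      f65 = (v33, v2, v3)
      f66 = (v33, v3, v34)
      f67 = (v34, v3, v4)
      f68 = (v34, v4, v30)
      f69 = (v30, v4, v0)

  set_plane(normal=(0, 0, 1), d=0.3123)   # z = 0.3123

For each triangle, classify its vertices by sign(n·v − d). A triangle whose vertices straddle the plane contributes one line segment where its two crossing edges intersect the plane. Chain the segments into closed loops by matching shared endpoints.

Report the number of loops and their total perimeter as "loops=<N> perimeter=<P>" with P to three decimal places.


Straddling triangles (28 of 70):
  (v0,v5,v1) [--+] → (2.43497, 0.494446, 0.3123)–(2.67309, 0, 0.3123)  len=0.5488
  (v1,v5,v6) [+-+] → (2.43497, 0.494446, 0.3123)–(1.66665, 2.08988, 0.3123)  len=1.7708
  (v1,v6,v2) [++-] → (1.9202, 0.875031, 0.3123)–(2.34159, 0, 0.3123)  len=0.9712
  (v2,v6,v7) [-+-] → (1.9202, 0.875031, 0.3123)–(1.45997, 1.83073, 0.3123)  len=1.0607
  (v5,v10,v6) [--+] → (1.13162, 2.212, 0.3123)–(1.66665, 2.08988, 0.3123)  len=0.5488
  (v6,v10,v11) [+-+] → (1.13162, 2.212, 0.3123)–(-0.594788, 2.60609, 0.3123)  len=1.7708
  (v6,v11,v7) [++-] → (0.513105, 2.04687, 0.3123)–(1.45997, 1.83073, 0.3123)  len=0.9712
  (v7,v11,v12) [-+-] → (0.513105, 2.04687, 0.3123)–(-0.521015, 2.28293, 0.3123)  len=1.0607
  (v10,v15,v11) [--+] → (-1.02385, 2.26393, 0.3123)–(-0.594788, 2.60609, 0.3123)  len=0.5488
  (v11,v15,v16) [+-+] → (-1.02385, 2.26393, 0.3123)–(-2.40833, 1.15978, 0.3123)  len=1.7709
  (v11,v16,v12) [++-] → (-1.28034, 1.67735, 0.3123)–(-0.521015, 2.28293, 0.3123)  len=0.9712
  (v12,v16,v17) [-+-] → (-1.28034, 1.67735, 0.3123)–(-2.1097, 1.01596, 0.3123)  len=1.0608
  (v15,v20,v16) [--+] → (-2.40833, 0.610965, 0.3123)–(-2.40833, 1.15978, 0.3123)  len=0.5488
  (v16,v20,v21) [+-+] → (-2.40833, 0.610965, 0.3123)–(-2.40833, -1.15978, 0.3123)  len=1.7707
  (v16,v21,v17) [++-] → (-2.1097, 0.044778, 0.3123)–(-2.1097, 1.01596, 0.3123)  len=0.9712
  (v17,v21,v22) [-+-] → (-2.1097, 0.044778, 0.3123)–(-2.1097, -1.01596, 0.3123)  len=1.0607
  (v20,v25,v21) [--+] → (-1.97926, -1.50194, 0.3123)–(-2.40833, -1.15978, 0.3123)  len=0.5488
  (v21,v25,v26) [+-+] → (-1.97926, -1.50194, 0.3123)–(-0.594788, -2.60609, 0.3123)  len=1.7709
  (v21,v26,v22) [++-] → (-1.35038, -1.62154, 0.3123)–(-2.1097, -1.01596, 0.3123)  len=0.9712
  (v22,v26,v27) [-+-] → (-1.35038, -1.62154, 0.3123)–(-0.521015, -2.28293, 0.3123)  len=1.0608
  (v25,v30,v26) [--+] → (-0.0597574, -2.48397, 0.3123)–(-0.594788, -2.60609, 0.3123)  len=0.5488
  (v26,v30,v31) [+-+] → (-0.0597574, -2.48397, 0.3123)–(1.66665, -2.08988, 0.3123)  len=1.7708
  (v26,v31,v27) [++-] → (0.425848, -2.06679, 0.3123)–(-0.521015, -2.28293, 0.3123)  len=0.9712
  (v27,v31,v32) [-+-] → (0.425848, -2.06679, 0.3123)–(1.45997, -1.83073, 0.3123)  len=1.0607
  (v30,v0,v31) [--+] → (1.90477, -1.59544, 0.3123)–(1.66665, -2.08988, 0.3123)  len=0.5488
  (v31,v0,v1) [+-+] → (1.90477, -1.59544, 0.3123)–(2.67309, 0, 0.3123)  len=1.7708
  (v31,v1,v32) [++-] → (1.88136, -0.955701, 0.3123)–(1.45997, -1.83073, 0.3123)  len=0.9712
  (v32,v1,v2) [-+-] → (1.88136, -0.955701, 0.3123)–(2.34159, 0, 0.3123)  len=1.0607

Chained into 2 loop(s):
  loop 1: 14 segments, perimeter = 16.2372
  loop 2: 14 segments, perimeter = 14.2238
Total perimeter = 30.461

loops=2 perimeter=30.461


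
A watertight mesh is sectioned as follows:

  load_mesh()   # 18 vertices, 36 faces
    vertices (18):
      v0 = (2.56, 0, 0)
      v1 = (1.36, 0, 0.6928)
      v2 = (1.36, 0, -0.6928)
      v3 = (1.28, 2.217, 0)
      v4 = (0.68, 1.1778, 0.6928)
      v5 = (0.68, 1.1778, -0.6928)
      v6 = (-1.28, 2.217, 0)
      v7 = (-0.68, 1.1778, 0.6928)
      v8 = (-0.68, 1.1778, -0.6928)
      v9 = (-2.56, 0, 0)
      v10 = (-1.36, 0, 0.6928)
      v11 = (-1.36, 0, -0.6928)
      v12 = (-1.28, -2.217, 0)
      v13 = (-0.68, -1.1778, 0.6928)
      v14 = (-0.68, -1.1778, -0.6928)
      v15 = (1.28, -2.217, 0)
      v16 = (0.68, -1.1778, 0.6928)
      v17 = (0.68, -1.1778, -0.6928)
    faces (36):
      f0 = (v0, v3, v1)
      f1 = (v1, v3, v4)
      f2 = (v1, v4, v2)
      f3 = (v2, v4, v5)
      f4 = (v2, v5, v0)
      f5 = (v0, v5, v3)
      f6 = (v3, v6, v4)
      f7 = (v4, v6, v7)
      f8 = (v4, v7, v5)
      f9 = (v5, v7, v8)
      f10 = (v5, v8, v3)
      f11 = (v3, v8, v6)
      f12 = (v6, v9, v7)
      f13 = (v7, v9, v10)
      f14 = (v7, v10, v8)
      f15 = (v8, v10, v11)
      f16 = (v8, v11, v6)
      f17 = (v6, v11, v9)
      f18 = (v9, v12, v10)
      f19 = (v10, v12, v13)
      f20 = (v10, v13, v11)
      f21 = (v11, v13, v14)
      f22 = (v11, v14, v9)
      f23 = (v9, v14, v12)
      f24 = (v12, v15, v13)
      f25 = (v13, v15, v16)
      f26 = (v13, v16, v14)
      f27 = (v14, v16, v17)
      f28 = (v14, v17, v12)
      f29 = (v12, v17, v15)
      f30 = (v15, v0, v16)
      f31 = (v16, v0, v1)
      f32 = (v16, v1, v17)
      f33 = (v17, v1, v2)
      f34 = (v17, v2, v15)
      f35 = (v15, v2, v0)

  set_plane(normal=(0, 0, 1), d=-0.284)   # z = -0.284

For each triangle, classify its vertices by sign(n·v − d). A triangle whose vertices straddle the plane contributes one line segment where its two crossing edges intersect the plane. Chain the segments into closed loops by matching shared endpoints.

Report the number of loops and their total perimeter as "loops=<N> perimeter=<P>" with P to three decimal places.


loops=2 perimeter=20.568

Straddling triangles (24 of 36):
  (v1,v4,v2) [++-] → (1.15938, 0.347492, -0.284)–(1.36, 0, -0.284)  len=0.4012
  (v2,v4,v5) [-+-] → (1.15938, 0.347492, -0.284)–(0.68, 1.1778, -0.284)  len=0.9588
  (v2,v5,v0) [--+] → (1.78933, 0.482816, -0.284)–(2.06808, 0, -0.284)  len=0.5575
  (v0,v5,v3) [+-+] → (1.78933, 0.482816, -0.284)–(1.03404, 1.791, -0.284)  len=1.5106
  (v4,v7,v5) [++-] → (0.278753, 1.1778, -0.284)–(0.68, 1.1778, -0.284)  len=0.4012
  (v5,v7,v8) [-+-] → (0.278753, 1.1778, -0.284)–(-0.68, 1.1778, -0.284)  len=0.9588
  (v5,v8,v3) [--+] → (0.476536, 1.791, -0.284)–(1.03404, 1.791, -0.284)  len=0.5575
  (v3,v8,v6) [+-+] → (0.476536, 1.791, -0.284)–(-1.03404, 1.791, -0.284)  len=1.5106
  (v7,v10,v8) [++-] → (-0.880624, 0.830308, -0.284)–(-0.68, 1.1778, -0.284)  len=0.4012
  (v8,v10,v11) [-+-] → (-0.880624, 0.830308, -0.284)–(-1.36, 0, -0.284)  len=0.9588
  (v8,v11,v6) [--+] → (-1.31279, 1.30818, -0.284)–(-1.03404, 1.791, -0.284)  len=0.5575
  (v6,v11,v9) [+-+] → (-1.31279, 1.30818, -0.284)–(-2.06808, 0, -0.284)  len=1.5106
  (v10,v13,v11) [++-] → (-1.15938, -0.347492, -0.284)–(-1.36, 0, -0.284)  len=0.4012
  (v11,v13,v14) [-+-] → (-1.15938, -0.347492, -0.284)–(-0.68, -1.1778, -0.284)  len=0.9588
  (v11,v14,v9) [--+] → (-1.78933, -0.482816, -0.284)–(-2.06808, 0, -0.284)  len=0.5575
  (v9,v14,v12) [+-+] → (-1.78933, -0.482816, -0.284)–(-1.03404, -1.791, -0.284)  len=1.5106
  (v13,v16,v14) [++-] → (-0.278753, -1.1778, -0.284)–(-0.68, -1.1778, -0.284)  len=0.4012
  (v14,v16,v17) [-+-] → (-0.278753, -1.1778, -0.284)–(0.68, -1.1778, -0.284)  len=0.9588
  (v14,v17,v12) [--+] → (-0.476536, -1.791, -0.284)–(-1.03404, -1.791, -0.284)  len=0.5575
  (v12,v17,v15) [+-+] → (-0.476536, -1.791, -0.284)–(1.03404, -1.791, -0.284)  len=1.5106
  (v16,v1,v17) [++-] → (0.880624, -0.830308, -0.284)–(0.68, -1.1778, -0.284)  len=0.4012
  (v17,v1,v2) [-+-] → (0.880624, -0.830308, -0.284)–(1.36, 0, -0.284)  len=0.9588
  (v17,v2,v15) [--+] → (1.31279, -1.30818, -0.284)–(1.03404, -1.791, -0.284)  len=0.5575
  (v15,v2,v0) [+-+] → (1.31279, -1.30818, -0.284)–(2.06808, 0, -0.284)  len=1.5106

Chained into 2 loop(s):
  loop 1: 12 segments, perimeter = 8.1600
  loop 2: 12 segments, perimeter = 12.4085
Total perimeter = 20.568


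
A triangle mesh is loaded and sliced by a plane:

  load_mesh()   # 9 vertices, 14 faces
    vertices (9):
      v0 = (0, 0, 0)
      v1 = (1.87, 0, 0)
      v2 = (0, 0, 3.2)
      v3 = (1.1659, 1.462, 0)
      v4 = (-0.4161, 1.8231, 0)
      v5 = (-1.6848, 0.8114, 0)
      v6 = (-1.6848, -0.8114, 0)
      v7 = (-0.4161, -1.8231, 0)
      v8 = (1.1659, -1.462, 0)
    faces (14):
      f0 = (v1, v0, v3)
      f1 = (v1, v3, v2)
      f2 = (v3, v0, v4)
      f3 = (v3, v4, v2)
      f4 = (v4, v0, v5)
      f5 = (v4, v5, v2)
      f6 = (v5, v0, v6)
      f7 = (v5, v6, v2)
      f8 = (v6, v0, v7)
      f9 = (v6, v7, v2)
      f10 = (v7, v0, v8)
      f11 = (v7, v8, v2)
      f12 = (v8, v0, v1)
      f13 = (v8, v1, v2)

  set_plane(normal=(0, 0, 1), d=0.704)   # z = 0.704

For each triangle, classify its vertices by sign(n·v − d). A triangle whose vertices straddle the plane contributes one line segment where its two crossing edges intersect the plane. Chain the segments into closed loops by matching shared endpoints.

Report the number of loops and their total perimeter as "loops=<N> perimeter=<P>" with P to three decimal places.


loops=1 perimeter=8.860

Straddling triangles (7 of 14):
  (v1,v3,v2) [--+] → (0.909402, 1.14036, 0.704)–(1.4586, 0, 0.704)  len=1.2657
  (v3,v4,v2) [--+] → (-0.324558, 1.42202, 0.704)–(0.909402, 1.14036, 0.704)  len=1.2657
  (v4,v5,v2) [--+] → (-1.31414, 0.632892, 0.704)–(-0.324558, 1.42202, 0.704)  len=1.2657
  (v5,v6,v2) [--+] → (-1.31414, -0.632892, 0.704)–(-1.31414, 0.632892, 0.704)  len=1.2658
  (v6,v7,v2) [--+] → (-0.324558, -1.42202, 0.704)–(-1.31414, -0.632892, 0.704)  len=1.2657
  (v7,v8,v2) [--+] → (0.909402, -1.14036, 0.704)–(-0.324558, -1.42202, 0.704)  len=1.2657
  (v8,v1,v2) [--+] → (1.4586, 0, 0.704)–(0.909402, -1.14036, 0.704)  len=1.2657

Chained into 1 loop(s):
  loop 1: 7 segments, perimeter = 8.8600
Total perimeter = 8.860


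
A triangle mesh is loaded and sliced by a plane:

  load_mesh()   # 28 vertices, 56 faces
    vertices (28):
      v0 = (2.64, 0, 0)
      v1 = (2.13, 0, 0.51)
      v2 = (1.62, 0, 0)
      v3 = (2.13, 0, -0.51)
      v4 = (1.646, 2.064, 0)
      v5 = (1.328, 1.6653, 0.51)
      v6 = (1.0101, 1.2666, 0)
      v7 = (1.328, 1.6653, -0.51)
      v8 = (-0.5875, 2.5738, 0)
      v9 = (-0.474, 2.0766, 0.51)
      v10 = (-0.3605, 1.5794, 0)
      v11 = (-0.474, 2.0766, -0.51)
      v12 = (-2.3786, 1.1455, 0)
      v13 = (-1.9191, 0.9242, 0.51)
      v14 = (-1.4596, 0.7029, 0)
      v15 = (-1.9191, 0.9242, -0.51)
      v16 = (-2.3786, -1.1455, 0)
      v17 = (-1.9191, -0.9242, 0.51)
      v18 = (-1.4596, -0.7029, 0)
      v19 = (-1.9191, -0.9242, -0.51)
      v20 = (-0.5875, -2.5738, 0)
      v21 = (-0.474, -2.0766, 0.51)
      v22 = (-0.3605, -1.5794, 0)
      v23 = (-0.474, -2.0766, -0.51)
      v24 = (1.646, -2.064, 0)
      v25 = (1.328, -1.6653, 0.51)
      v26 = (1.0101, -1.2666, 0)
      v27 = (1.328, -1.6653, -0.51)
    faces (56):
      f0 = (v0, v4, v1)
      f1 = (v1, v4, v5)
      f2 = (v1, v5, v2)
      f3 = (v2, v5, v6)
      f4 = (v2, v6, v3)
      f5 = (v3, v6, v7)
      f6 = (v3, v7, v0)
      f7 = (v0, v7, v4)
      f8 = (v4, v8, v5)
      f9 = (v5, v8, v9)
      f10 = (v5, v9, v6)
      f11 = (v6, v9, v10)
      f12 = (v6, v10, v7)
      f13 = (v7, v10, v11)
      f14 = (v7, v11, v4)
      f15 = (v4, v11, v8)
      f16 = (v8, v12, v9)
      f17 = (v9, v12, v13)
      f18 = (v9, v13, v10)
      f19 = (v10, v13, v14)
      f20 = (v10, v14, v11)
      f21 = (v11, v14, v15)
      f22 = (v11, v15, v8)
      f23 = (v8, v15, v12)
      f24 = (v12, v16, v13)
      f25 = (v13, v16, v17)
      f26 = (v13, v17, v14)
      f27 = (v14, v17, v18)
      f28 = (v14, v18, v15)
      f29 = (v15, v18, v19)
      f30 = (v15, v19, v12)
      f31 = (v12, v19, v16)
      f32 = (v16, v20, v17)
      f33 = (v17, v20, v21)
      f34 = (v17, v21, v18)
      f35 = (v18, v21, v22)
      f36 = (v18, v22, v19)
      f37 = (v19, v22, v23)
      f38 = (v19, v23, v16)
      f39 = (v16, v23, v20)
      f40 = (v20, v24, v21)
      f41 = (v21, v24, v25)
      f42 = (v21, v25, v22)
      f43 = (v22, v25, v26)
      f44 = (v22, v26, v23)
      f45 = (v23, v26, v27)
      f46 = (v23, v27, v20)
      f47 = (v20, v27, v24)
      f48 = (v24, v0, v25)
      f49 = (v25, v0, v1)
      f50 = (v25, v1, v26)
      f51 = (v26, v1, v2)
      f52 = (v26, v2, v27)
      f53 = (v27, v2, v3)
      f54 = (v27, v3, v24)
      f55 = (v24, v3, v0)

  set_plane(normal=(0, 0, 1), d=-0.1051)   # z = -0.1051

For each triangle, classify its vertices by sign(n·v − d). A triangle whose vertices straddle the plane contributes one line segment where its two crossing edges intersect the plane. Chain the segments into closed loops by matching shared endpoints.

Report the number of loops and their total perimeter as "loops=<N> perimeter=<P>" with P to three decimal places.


Straddling triangles (28 of 56):
  (v2,v6,v3) [++-] → (1.24089, 1.00558, -0.1051)–(1.7251, 0, -0.1051)  len=1.1161
  (v3,v6,v7) [-+-] → (1.24089, 1.00558, -0.1051)–(1.07561, 1.34876, -0.1051)  len=0.3809
  (v3,v7,v0) [--+] → (2.36963, 0.343182, -0.1051)–(2.5349, 0, -0.1051)  len=0.3809
  (v0,v7,v4) [+-+] → (2.36963, 0.343182, -0.1051)–(1.58047, 1.98184, -0.1051)  len=1.8188
  (v6,v10,v7) [++-] → (-0.0125366, 1.5971, -0.1051)–(1.07561, 1.34876, -0.1051)  len=1.1161
  (v7,v10,v11) [-+-] → (-0.0125366, 1.5971, -0.1051)–(-0.38389, 1.68186, -0.1051)  len=0.3809
  (v7,v11,v4) [--+] → (1.20911, 2.0666, -0.1051)–(1.58047, 1.98184, -0.1051)  len=0.3809
  (v4,v11,v8) [+-+] → (1.20911, 2.0666, -0.1051)–(-0.56411, 2.47134, -0.1051)  len=1.8188
  (v10,v14,v11) [++-] → (-1.25649, 0.98599, -0.1051)–(-0.38389, 1.68186, -0.1051)  len=1.1161
  (v11,v14,v15) [-+-] → (-1.25649, 0.98599, -0.1051)–(-1.55429, 0.748505, -0.1051)  len=0.3809
  (v11,v15,v8) [--+] → (-0.861914, 2.23385, -0.1051)–(-0.56411, 2.47134, -0.1051)  len=0.3809
  (v8,v15,v12) [+-+] → (-0.861914, 2.23385, -0.1051)–(-2.28391, 1.09989, -0.1051)  len=1.8188
  (v14,v18,v15) [++-] → (-1.55429, -0.36759, -0.1051)–(-1.55429, 0.748505, -0.1051)  len=1.1161
  (v15,v18,v19) [-+-] → (-1.55429, -0.36759, -0.1051)–(-1.55429, -0.748505, -0.1051)  len=0.3809
  (v15,v19,v12) [--+] → (-2.28391, 0.718979, -0.1051)–(-2.28391, 1.09989, -0.1051)  len=0.3809
  (v12,v19,v16) [+-+] → (-2.28391, 0.718979, -0.1051)–(-2.28391, -1.09989, -0.1051)  len=1.8189
  (v18,v22,v19) [++-] → (-0.681694, -1.44438, -0.1051)–(-1.55429, -0.748505, -0.1051)  len=1.1161
  (v19,v22,v23) [-+-] → (-0.681694, -1.44438, -0.1051)–(-0.38389, -1.68186, -0.1051)  len=0.3809
  (v19,v23,v16) [--+] → (-1.9861, -1.33738, -0.1051)–(-2.28391, -1.09989, -0.1051)  len=0.3809
  (v16,v23,v20) [+-+] → (-1.9861, -1.33738, -0.1051)–(-0.56411, -2.47134, -0.1051)  len=1.8188
  (v22,v26,v23) [++-] → (0.704259, -1.43352, -0.1051)–(-0.38389, -1.68186, -0.1051)  len=1.1161
  (v23,v26,v27) [-+-] → (0.704259, -1.43352, -0.1051)–(1.07561, -1.34876, -0.1051)  len=0.3809
  (v23,v27,v20) [--+] → (-0.192757, -2.38658, -0.1051)–(-0.56411, -2.47134, -0.1051)  len=0.3809
  (v20,v27,v24) [+-+] → (-0.192757, -2.38658, -0.1051)–(1.58047, -1.98184, -0.1051)  len=1.8188
  (v26,v2,v27) [++-] → (1.55983, -0.343182, -0.1051)–(1.07561, -1.34876, -0.1051)  len=1.1161
  (v27,v2,v3) [-+-] → (1.55983, -0.343182, -0.1051)–(1.7251, 0, -0.1051)  len=0.3809
  (v27,v3,v24) [--+] → (1.74574, -1.63865, -0.1051)–(1.58047, -1.98184, -0.1051)  len=0.3809
  (v24,v3,v0) [+-+] → (1.74574, -1.63865, -0.1051)–(2.5349, 0, -0.1051)  len=1.8188

Chained into 2 loop(s):
  loop 1: 14 segments, perimeter = 10.4791
  loop 2: 14 segments, perimeter = 15.3980
Total perimeter = 25.877

loops=2 perimeter=25.877


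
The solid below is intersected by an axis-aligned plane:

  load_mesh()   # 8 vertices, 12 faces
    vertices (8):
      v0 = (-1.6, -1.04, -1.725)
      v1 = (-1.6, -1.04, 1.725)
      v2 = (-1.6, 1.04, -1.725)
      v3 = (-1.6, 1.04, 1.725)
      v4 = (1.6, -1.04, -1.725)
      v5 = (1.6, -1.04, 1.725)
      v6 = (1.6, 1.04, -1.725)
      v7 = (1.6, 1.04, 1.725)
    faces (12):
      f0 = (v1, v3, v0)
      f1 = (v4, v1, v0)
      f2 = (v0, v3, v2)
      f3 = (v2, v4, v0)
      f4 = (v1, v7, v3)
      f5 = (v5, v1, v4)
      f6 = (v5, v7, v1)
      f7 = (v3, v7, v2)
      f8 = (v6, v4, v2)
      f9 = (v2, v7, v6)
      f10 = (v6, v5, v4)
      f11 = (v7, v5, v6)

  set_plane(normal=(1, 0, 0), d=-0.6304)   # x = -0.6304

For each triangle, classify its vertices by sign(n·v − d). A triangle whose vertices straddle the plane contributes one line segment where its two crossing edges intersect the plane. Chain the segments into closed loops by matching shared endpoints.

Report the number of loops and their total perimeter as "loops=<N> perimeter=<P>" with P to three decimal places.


Straddling triangles (8 of 12):
  (v4,v1,v0) [+--] → (-0.6304, -1.04, 0.67965)–(-0.6304, -1.04, -1.725)  len=2.4047
  (v2,v4,v0) [-+-] → (-0.6304, 0.40976, -1.725)–(-0.6304, -1.04, -1.725)  len=1.4498
  (v1,v7,v3) [-+-] → (-0.6304, -0.40976, 1.725)–(-0.6304, 1.04, 1.725)  len=1.4498
  (v5,v1,v4) [+-+] → (-0.6304, -1.04, 1.725)–(-0.6304, -1.04, 0.67965)  len=1.0454
  (v5,v7,v1) [++-] → (-0.6304, -0.40976, 1.725)–(-0.6304, -1.04, 1.725)  len=0.6302
  (v3,v7,v2) [-+-] → (-0.6304, 1.04, 1.725)–(-0.6304, 1.04, -0.67965)  len=2.4047
  (v6,v4,v2) [++-] → (-0.6304, 0.40976, -1.725)–(-0.6304, 1.04, -1.725)  len=0.6302
  (v2,v7,v6) [-++] → (-0.6304, 1.04, -0.67965)–(-0.6304, 1.04, -1.725)  len=1.0454

Chained into 1 loop(s):
  loop 1: 8 segments, perimeter = 11.0600
Total perimeter = 11.060

loops=1 perimeter=11.060


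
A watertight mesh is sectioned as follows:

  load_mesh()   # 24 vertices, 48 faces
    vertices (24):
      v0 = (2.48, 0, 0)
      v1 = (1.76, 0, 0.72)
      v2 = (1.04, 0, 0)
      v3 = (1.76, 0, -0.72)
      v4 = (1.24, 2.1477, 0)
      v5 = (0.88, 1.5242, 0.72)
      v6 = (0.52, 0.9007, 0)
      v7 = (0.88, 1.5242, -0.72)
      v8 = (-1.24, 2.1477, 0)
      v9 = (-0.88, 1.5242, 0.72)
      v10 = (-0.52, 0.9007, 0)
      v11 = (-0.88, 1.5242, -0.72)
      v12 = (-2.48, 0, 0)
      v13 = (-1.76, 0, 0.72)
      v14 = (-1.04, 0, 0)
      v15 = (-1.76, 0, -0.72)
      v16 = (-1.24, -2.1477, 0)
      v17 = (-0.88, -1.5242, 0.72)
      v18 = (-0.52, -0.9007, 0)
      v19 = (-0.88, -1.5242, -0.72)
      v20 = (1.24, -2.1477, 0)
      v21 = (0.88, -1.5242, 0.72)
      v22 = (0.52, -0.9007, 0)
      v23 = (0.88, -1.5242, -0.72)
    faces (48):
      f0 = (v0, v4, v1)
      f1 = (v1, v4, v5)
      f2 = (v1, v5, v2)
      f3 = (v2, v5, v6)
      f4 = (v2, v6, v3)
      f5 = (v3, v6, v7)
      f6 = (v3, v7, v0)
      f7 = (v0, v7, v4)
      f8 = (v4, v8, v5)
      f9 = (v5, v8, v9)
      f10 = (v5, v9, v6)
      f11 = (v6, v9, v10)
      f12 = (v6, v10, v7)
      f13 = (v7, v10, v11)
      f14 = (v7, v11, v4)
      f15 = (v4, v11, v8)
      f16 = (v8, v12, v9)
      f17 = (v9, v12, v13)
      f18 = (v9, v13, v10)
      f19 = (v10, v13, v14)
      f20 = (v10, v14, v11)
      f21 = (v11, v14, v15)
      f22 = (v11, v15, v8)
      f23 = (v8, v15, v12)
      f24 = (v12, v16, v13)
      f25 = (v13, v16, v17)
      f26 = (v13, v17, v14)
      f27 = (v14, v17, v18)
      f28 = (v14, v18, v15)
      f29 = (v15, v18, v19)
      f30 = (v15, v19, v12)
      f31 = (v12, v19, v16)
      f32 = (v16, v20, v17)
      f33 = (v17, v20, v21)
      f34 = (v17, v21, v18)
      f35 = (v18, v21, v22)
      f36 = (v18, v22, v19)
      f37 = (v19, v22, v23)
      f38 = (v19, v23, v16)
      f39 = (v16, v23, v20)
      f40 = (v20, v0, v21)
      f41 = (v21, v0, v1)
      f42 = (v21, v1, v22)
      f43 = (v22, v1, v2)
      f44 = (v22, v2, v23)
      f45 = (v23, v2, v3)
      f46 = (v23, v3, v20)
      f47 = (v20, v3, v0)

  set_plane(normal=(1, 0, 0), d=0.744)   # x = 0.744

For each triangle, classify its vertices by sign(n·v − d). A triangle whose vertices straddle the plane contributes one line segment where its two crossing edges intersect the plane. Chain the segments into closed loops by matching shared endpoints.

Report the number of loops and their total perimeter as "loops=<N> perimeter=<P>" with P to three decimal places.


Straddling triangles (20 of 48):
  (v2,v5,v6) [++-] → (0.744, 1.28866, 0.448)–(0.744, 0.512706, 0)  len=0.8960
  (v2,v6,v3) [+-+] → (0.744, 0.512706, 0)–(0.744, 0.737993, -0.130065)  len=0.2601
  (v3,v6,v7) [+-+] → (0.744, 0.737993, -0.130065)–(0.744, 1.28866, -0.448)  len=0.6359
  (v4,v8,v5) [+-+] → (0.744, 2.1477, 0)–(0.744, 1.5642, 0.673811)  len=0.8913
  (v5,v8,v9) [+--] → (0.744, 1.5642, 0.673811)–(0.744, 1.5242, 0.72)  len=0.0611
  (v5,v9,v6) [+--] → (0.744, 1.5242, 0.72)–(0.744, 1.28866, 0.448)  len=0.3598
  (v6,v10,v7) [--+] → (0.744, 1.46363, -0.650057)–(0.744, 1.28866, -0.448)  len=0.2673
  (v7,v10,v11) [+--] → (0.744, 1.46363, -0.650057)–(0.744, 1.5242, -0.72)  len=0.0925
  (v7,v11,v4) [+-+] → (0.744, 1.5242, -0.72)–(0.744, 2.00182, -0.168453)  len=0.7296
  (v4,v11,v8) [+--] → (0.744, 2.00182, -0.168453)–(0.744, 2.1477, 0)  len=0.2228
  (v16,v20,v17) [-+-] → (0.744, -2.1477, 0)–(0.744, -2.00182, 0.168453)  len=0.2228
  (v17,v20,v21) [-++] → (0.744, -2.00182, 0.168453)–(0.744, -1.5242, 0.72)  len=0.7296
  (v17,v21,v18) [-+-] → (0.744, -1.5242, 0.72)–(0.744, -1.46363, 0.650057)  len=0.0925
  (v18,v21,v22) [-+-] → (0.744, -1.46363, 0.650057)–(0.744, -1.28866, 0.448)  len=0.2673
  (v19,v22,v23) [--+] → (0.744, -1.28866, -0.448)–(0.744, -1.5242, -0.72)  len=0.3598
  (v19,v23,v16) [-+-] → (0.744, -1.5242, -0.72)–(0.744, -1.5642, -0.673811)  len=0.0611
  (v16,v23,v20) [-++] → (0.744, -1.5642, -0.673811)–(0.744, -2.1477, 0)  len=0.8913
  (v21,v1,v22) [++-] → (0.744, -0.737993, 0.130065)–(0.744, -1.28866, 0.448)  len=0.6359
  (v22,v1,v2) [-++] → (0.744, -0.737993, 0.130065)–(0.744, -0.512706, 0)  len=0.2601
  (v22,v2,v23) [-++] → (0.744, -0.512706, 0)–(0.744, -1.28866, -0.448)  len=0.8960

Chained into 2 loop(s):
  loop 1: 10 segments, perimeter = 4.4165
  loop 2: 10 segments, perimeter = 4.4165
Total perimeter = 8.833

loops=2 perimeter=8.833


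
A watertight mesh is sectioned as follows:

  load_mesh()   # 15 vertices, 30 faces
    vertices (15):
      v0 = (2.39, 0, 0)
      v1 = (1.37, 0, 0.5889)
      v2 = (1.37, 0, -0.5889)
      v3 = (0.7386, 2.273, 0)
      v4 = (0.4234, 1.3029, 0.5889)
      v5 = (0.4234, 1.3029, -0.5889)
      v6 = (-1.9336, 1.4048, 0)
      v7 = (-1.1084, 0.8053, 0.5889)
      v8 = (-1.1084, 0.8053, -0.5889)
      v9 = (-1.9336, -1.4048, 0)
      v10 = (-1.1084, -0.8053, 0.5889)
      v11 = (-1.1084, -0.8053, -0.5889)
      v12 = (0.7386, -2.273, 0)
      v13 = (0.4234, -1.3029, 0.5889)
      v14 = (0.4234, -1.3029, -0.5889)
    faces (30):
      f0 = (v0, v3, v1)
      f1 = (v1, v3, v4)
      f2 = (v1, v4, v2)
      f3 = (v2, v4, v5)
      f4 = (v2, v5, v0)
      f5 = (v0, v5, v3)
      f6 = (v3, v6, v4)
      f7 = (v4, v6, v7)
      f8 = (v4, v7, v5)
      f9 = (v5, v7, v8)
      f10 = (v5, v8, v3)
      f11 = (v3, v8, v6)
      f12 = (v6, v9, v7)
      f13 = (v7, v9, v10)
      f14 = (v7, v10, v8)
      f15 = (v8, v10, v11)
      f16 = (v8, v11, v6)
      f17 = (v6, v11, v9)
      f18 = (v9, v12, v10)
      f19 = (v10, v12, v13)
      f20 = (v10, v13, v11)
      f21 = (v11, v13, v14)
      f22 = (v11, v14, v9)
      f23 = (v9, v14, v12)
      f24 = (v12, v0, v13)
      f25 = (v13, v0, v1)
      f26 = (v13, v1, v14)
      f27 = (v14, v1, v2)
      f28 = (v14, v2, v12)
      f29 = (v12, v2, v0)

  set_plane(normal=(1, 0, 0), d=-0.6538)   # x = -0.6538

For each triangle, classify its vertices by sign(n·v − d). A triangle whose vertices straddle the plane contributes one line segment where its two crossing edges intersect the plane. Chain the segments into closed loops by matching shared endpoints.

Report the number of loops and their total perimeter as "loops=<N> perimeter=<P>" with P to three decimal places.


Straddling triangles (12 of 30):
  (v3,v6,v4) [+-+] → (-0.6538, 1.82061, 0)–(-0.6538, 1.34947, 0.31976)  len=0.5694
  (v4,v6,v7) [+--] → (-0.6538, 1.34947, 0.31976)–(-0.6538, 0.952975, 0.5889)  len=0.4792
  (v4,v7,v5) [+-+] → (-0.6538, 0.952975, 0.5889)–(-0.6538, 0.952975, 0.239358)  len=0.3495
  (v5,v7,v8) [+--] → (-0.6538, 0.952975, 0.239358)–(-0.6538, 0.952975, -0.5889)  len=0.8283
  (v5,v8,v3) [+-+] → (-0.6538, 0.952975, -0.5889)–(-0.6538, 1.16654, -0.443955)  len=0.2581
  (v3,v8,v6) [+--] → (-0.6538, 1.16654, -0.443955)–(-0.6538, 1.82061, 0)  len=0.7905
  (v9,v12,v10) [-+-] → (-0.6538, -1.82061, 0)–(-0.6538, -1.16654, 0.443955)  len=0.7905
  (v10,v12,v13) [-++] → (-0.6538, -1.16654, 0.443955)–(-0.6538, -0.952975, 0.5889)  len=0.2581
  (v10,v13,v11) [-+-] → (-0.6538, -0.952975, 0.5889)–(-0.6538, -0.952975, -0.239358)  len=0.8283
  (v11,v13,v14) [-++] → (-0.6538, -0.952975, -0.239358)–(-0.6538, -0.952975, -0.5889)  len=0.3495
  (v11,v14,v9) [-+-] → (-0.6538, -0.952975, -0.5889)–(-0.6538, -1.34947, -0.31976)  len=0.4792
  (v9,v14,v12) [-++] → (-0.6538, -1.34947, -0.31976)–(-0.6538, -1.82061, 0)  len=0.5694

Chained into 2 loop(s):
  loop 1: 6 segments, perimeter = 3.2750
  loop 2: 6 segments, perimeter = 3.2750
Total perimeter = 6.550

loops=2 perimeter=6.550


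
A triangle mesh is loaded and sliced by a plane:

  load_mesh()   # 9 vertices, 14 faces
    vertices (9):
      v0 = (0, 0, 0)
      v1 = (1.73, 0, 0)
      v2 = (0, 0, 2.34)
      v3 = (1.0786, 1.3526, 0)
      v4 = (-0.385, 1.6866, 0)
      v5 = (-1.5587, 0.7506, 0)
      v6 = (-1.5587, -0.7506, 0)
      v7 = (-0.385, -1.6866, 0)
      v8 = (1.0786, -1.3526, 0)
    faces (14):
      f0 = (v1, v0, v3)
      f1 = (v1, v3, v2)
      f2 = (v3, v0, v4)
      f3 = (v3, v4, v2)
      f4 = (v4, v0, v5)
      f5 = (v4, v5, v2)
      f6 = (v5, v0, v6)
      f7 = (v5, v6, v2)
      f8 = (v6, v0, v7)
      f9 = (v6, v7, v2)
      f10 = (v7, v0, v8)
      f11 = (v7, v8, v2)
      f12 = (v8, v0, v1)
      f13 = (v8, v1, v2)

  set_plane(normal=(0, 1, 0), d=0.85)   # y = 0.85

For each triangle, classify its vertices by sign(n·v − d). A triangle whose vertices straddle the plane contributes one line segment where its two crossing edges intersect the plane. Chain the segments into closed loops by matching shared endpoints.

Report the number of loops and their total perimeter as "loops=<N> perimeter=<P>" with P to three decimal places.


Straddling triangles (6 of 14):
  (v1,v0,v3) [--+] → (0.677813, 0.85, 0)–(1.32065, 0.85, 0)  len=0.6428
  (v1,v3,v2) [-+-] → (1.32065, 0.85, 0)–(0.677813, 0.85, 0.869499)  len=1.0813
  (v3,v0,v4) [+-+] → (0.677813, 0.85, 0)–(-0.194029, 0.85, 0)  len=0.8718
  (v3,v4,v2) [++-] → (-0.194029, 0.85, 1.1607)–(0.677813, 0.85, 0.869499)  len=0.9192
  (v4,v0,v5) [+--] → (-0.194029, 0.85, 0)–(-1.43406, 0.85, 0)  len=1.2400
  (v4,v5,v2) [+--] → (-1.43406, 0.85, 0)–(-0.194029, 0.85, 1.1607)  len=1.6985

Chained into 1 loop(s):
  loop 1: 6 segments, perimeter = 6.4537
Total perimeter = 6.454

loops=1 perimeter=6.454


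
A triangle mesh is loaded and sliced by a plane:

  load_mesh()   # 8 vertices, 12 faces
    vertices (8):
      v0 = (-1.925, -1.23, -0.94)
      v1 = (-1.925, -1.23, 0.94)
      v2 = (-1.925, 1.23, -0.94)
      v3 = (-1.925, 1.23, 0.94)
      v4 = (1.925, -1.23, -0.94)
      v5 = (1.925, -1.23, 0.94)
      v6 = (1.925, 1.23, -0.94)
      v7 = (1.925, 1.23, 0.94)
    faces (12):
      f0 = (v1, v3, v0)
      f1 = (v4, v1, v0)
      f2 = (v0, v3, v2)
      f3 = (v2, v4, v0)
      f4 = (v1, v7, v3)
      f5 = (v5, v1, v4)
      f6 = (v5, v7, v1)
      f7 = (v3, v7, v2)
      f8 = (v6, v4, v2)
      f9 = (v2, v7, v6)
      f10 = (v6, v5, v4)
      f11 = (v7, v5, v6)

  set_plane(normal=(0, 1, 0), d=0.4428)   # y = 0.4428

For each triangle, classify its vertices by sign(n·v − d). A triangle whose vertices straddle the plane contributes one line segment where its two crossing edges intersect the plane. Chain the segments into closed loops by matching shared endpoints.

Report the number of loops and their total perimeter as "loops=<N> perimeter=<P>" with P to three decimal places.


loops=1 perimeter=11.460

Straddling triangles (8 of 12):
  (v1,v3,v0) [-+-] → (-1.925, 0.4428, 0.94)–(-1.925, 0.4428, 0.3384)  len=0.6016
  (v0,v3,v2) [-++] → (-1.925, 0.4428, 0.3384)–(-1.925, 0.4428, -0.94)  len=1.2784
  (v2,v4,v0) [+--] → (-0.693, 0.4428, -0.94)–(-1.925, 0.4428, -0.94)  len=1.2320
  (v1,v7,v3) [-++] → (0.693, 0.4428, 0.94)–(-1.925, 0.4428, 0.94)  len=2.6180
  (v5,v7,v1) [-+-] → (1.925, 0.4428, 0.94)–(0.693, 0.4428, 0.94)  len=1.2320
  (v6,v4,v2) [+-+] → (1.925, 0.4428, -0.94)–(-0.693, 0.4428, -0.94)  len=2.6180
  (v6,v5,v4) [+--] → (1.925, 0.4428, -0.3384)–(1.925, 0.4428, -0.94)  len=0.6016
  (v7,v5,v6) [+-+] → (1.925, 0.4428, 0.94)–(1.925, 0.4428, -0.3384)  len=1.2784

Chained into 1 loop(s):
  loop 1: 8 segments, perimeter = 11.4600
Total perimeter = 11.460


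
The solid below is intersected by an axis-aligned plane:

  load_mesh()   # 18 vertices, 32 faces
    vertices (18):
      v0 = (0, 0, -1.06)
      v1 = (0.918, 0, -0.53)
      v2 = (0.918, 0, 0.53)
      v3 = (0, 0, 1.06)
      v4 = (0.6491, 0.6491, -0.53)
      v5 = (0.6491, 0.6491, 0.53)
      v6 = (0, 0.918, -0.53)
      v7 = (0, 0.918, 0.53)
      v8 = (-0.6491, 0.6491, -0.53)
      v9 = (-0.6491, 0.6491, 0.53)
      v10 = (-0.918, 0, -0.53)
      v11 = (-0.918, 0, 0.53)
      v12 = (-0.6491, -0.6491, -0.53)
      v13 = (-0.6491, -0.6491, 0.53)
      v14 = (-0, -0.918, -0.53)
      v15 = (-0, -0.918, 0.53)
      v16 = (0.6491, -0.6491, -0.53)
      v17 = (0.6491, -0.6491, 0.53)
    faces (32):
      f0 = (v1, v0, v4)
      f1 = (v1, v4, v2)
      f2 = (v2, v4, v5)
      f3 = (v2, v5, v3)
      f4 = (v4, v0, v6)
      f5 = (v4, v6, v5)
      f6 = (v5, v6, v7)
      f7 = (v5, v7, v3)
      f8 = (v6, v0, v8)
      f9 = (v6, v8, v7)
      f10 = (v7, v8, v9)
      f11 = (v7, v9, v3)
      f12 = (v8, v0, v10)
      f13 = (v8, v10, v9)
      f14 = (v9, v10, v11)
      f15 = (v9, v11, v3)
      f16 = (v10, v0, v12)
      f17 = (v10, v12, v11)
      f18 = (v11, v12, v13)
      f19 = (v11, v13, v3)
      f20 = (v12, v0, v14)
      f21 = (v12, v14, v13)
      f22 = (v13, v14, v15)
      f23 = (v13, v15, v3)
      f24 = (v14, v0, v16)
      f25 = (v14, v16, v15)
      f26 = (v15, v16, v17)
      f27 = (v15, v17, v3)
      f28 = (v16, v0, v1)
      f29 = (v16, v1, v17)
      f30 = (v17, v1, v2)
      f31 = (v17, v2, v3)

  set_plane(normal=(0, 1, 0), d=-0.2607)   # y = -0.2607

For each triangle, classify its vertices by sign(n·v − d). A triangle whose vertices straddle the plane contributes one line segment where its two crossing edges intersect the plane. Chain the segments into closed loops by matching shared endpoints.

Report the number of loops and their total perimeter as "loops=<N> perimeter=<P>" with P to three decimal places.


Straddling triangles (12 of 32):
  (v10,v0,v12) [++-] → (-0.2607, -0.2607, -0.847134)–(-0.810001, -0.2607, -0.53)  len=0.6343
  (v10,v12,v11) [+-+] → (-0.810001, -0.2607, -0.53)–(-0.810001, -0.2607, 0.104269)  len=0.6343
  (v11,v12,v13) [+--] → (-0.810001, -0.2607, 0.104269)–(-0.810001, -0.2607, 0.53)  len=0.4257
  (v11,v13,v3) [+-+] → (-0.810001, -0.2607, 0.53)–(-0.2607, -0.2607, 0.847134)  len=0.6343
  (v12,v0,v14) [-+-] → (-0.2607, -0.2607, -0.847134)–(0, -0.2607, -0.909487)  len=0.2681
  (v13,v15,v3) [--+] → (0, -0.2607, 0.909487)–(-0.2607, -0.2607, 0.847134)  len=0.2681
  (v14,v0,v16) [-+-] → (0, -0.2607, -0.909487)–(0.2607, -0.2607, -0.847134)  len=0.2681
  (v15,v17,v3) [--+] → (0.2607, -0.2607, 0.847134)–(0, -0.2607, 0.909487)  len=0.2681
  (v16,v0,v1) [-++] → (0.2607, -0.2607, -0.847134)–(0.810001, -0.2607, -0.53)  len=0.6343
  (v16,v1,v17) [-+-] → (0.810001, -0.2607, -0.53)–(0.810001, -0.2607, -0.104269)  len=0.4257
  (v17,v1,v2) [-++] → (0.810001, -0.2607, -0.104269)–(0.810001, -0.2607, 0.53)  len=0.6343
  (v17,v2,v3) [-++] → (0.810001, -0.2607, 0.53)–(0.2607, -0.2607, 0.847134)  len=0.6343

Chained into 1 loop(s):
  loop 1: 12 segments, perimeter = 5.7293
Total perimeter = 5.729

loops=1 perimeter=5.729


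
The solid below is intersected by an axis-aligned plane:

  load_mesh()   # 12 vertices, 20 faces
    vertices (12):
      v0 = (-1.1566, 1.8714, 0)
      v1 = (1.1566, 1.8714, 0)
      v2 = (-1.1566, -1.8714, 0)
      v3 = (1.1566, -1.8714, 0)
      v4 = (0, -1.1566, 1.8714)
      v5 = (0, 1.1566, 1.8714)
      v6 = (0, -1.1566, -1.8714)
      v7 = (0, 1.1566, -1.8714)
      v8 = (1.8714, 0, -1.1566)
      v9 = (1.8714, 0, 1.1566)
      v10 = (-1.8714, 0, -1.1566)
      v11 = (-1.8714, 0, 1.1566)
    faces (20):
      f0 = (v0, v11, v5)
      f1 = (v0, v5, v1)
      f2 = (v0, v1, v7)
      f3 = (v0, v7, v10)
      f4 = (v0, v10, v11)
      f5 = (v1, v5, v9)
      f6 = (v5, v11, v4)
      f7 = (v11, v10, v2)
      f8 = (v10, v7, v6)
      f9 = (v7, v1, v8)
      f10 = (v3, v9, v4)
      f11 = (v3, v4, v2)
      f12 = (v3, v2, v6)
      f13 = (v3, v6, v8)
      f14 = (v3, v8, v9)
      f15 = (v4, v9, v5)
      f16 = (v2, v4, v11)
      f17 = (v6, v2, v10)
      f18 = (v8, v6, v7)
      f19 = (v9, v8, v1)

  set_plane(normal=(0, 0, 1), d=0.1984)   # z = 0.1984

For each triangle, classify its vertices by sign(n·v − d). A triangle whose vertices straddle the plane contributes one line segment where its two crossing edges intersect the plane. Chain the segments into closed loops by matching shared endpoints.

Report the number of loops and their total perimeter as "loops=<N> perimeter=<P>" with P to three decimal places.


Straddling triangles (10 of 20):
  (v0,v11,v5) [-++] → (-1.27921, 1.55039, 0.1984)–(-1.03398, 1.79562, 0.1984)  len=0.3468
  (v0,v5,v1) [-+-] → (-1.03398, 1.79562, 0.1984)–(1.03398, 1.79562, 0.1984)  len=2.0680
  (v0,v10,v11) [--+] → (-1.8714, 0, 0.1984)–(-1.27921, 1.55039, 0.1984)  len=1.6596
  (v1,v5,v9) [-++] → (1.03398, 1.79562, 0.1984)–(1.27921, 1.55039, 0.1984)  len=0.3468
  (v11,v10,v2) [+--] → (-1.8714, 0, 0.1984)–(-1.27921, -1.55039, 0.1984)  len=1.6596
  (v3,v9,v4) [-++] → (1.27921, -1.55039, 0.1984)–(1.03398, -1.79562, 0.1984)  len=0.3468
  (v3,v4,v2) [-+-] → (1.03398, -1.79562, 0.1984)–(-1.03398, -1.79562, 0.1984)  len=2.0680
  (v3,v8,v9) [--+] → (1.8714, 0, 0.1984)–(1.27921, -1.55039, 0.1984)  len=1.6596
  (v2,v4,v11) [-++] → (-1.03398, -1.79562, 0.1984)–(-1.27921, -1.55039, 0.1984)  len=0.3468
  (v9,v8,v1) [+--] → (1.8714, 0, 0.1984)–(1.27921, 1.55039, 0.1984)  len=1.6596

Chained into 1 loop(s):
  loop 1: 10 segments, perimeter = 12.1617
Total perimeter = 12.162

loops=1 perimeter=12.162


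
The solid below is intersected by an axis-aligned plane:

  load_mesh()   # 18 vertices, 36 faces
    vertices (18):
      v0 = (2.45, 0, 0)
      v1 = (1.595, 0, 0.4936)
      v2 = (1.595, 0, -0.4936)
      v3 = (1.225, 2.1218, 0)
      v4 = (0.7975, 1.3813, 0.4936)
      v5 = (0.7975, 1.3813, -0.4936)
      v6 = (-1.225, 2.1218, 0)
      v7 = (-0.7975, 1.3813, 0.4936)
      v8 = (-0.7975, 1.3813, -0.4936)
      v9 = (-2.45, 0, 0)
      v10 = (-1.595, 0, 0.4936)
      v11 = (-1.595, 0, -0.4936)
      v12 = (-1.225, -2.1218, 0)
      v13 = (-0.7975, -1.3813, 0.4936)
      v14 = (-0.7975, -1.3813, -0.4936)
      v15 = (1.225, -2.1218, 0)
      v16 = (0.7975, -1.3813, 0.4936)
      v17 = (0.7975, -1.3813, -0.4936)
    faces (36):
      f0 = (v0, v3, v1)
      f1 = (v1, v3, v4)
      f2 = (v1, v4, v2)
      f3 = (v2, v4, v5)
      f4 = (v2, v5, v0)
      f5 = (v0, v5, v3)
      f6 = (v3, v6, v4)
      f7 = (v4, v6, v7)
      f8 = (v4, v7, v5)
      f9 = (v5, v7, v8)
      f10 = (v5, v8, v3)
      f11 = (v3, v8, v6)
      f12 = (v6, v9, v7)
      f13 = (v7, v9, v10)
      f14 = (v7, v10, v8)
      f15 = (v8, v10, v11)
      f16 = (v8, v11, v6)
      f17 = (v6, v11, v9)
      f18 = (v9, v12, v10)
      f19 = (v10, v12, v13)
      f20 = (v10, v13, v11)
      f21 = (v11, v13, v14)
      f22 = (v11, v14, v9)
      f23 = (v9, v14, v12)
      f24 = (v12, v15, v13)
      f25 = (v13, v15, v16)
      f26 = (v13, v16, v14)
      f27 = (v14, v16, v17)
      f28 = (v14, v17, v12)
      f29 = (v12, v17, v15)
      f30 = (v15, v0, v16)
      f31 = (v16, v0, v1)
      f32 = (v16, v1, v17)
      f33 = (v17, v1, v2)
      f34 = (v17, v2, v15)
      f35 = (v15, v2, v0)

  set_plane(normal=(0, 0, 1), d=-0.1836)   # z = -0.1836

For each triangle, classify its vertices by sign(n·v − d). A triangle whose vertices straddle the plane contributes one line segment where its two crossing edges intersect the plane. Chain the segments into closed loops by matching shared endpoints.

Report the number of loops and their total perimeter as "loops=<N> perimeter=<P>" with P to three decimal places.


Straddling triangles (24 of 36):
  (v1,v4,v2) [++-] → (1.34457, 0.433755, -0.1836)–(1.595, 0, -0.1836)  len=0.5009
  (v2,v4,v5) [-+-] → (1.34457, 0.433755, -0.1836)–(0.7975, 1.3813, -0.1836)  len=1.0941
  (v2,v5,v0) [--+] → (1.83533, 0.51379, -0.1836)–(2.13197, 0, -0.1836)  len=0.5933
  (v0,v5,v3) [+-+] → (1.83533, 0.51379, -0.1836)–(1.06599, 1.84636, -0.1836)  len=1.5387
  (v4,v7,v5) [++-] → (0.296639, 1.3813, -0.1836)–(0.7975, 1.3813, -0.1836)  len=0.5009
  (v5,v7,v8) [-+-] → (0.296639, 1.3813, -0.1836)–(-0.7975, 1.3813, -0.1836)  len=1.0941
  (v5,v8,v3) [--+] → (0.472709, 1.84636, -0.1836)–(1.06599, 1.84636, -0.1836)  len=0.5933
  (v3,v8,v6) [+-+] → (0.472709, 1.84636, -0.1836)–(-1.06599, 1.84636, -0.1836)  len=1.5387
  (v7,v10,v8) [++-] → (-1.04793, 0.947545, -0.1836)–(-0.7975, 1.3813, -0.1836)  len=0.5009
  (v8,v10,v11) [-+-] → (-1.04793, 0.947545, -0.1836)–(-1.595, 0, -0.1836)  len=1.0941
  (v8,v11,v6) [--+] → (-1.36263, 1.33257, -0.1836)–(-1.06599, 1.84636, -0.1836)  len=0.5933
  (v6,v11,v9) [+-+] → (-1.36263, 1.33257, -0.1836)–(-2.13197, 0, -0.1836)  len=1.5387
  (v10,v13,v11) [++-] → (-1.34457, -0.433755, -0.1836)–(-1.595, 0, -0.1836)  len=0.5009
  (v11,v13,v14) [-+-] → (-1.34457, -0.433755, -0.1836)–(-0.7975, -1.3813, -0.1836)  len=1.0941
  (v11,v14,v9) [--+] → (-1.83533, -0.51379, -0.1836)–(-2.13197, 0, -0.1836)  len=0.5933
  (v9,v14,v12) [+-+] → (-1.83533, -0.51379, -0.1836)–(-1.06599, -1.84636, -0.1836)  len=1.5387
  (v13,v16,v14) [++-] → (-0.296639, -1.3813, -0.1836)–(-0.7975, -1.3813, -0.1836)  len=0.5009
  (v14,v16,v17) [-+-] → (-0.296639, -1.3813, -0.1836)–(0.7975, -1.3813, -0.1836)  len=1.0941
  (v14,v17,v12) [--+] → (-0.472709, -1.84636, -0.1836)–(-1.06599, -1.84636, -0.1836)  len=0.5933
  (v12,v17,v15) [+-+] → (-0.472709, -1.84636, -0.1836)–(1.06599, -1.84636, -0.1836)  len=1.5387
  (v16,v1,v17) [++-] → (1.04793, -0.947545, -0.1836)–(0.7975, -1.3813, -0.1836)  len=0.5009
  (v17,v1,v2) [-+-] → (1.04793, -0.947545, -0.1836)–(1.595, 0, -0.1836)  len=1.0941
  (v17,v2,v15) [--+] → (1.36263, -1.33257, -0.1836)–(1.06599, -1.84636, -0.1836)  len=0.5933
  (v15,v2,v0) [+-+] → (1.36263, -1.33257, -0.1836)–(2.13197, 0, -0.1836)  len=1.5387

Chained into 2 loop(s):
  loop 1: 12 segments, perimeter = 9.5700
  loop 2: 12 segments, perimeter = 12.7919
Total perimeter = 22.362

loops=2 perimeter=22.362
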